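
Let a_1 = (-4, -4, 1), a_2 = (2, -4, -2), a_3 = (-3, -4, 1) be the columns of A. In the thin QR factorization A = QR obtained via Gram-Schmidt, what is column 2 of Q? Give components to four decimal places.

a_1 = (-4, -4, 1); ‖a_1‖ = 5.7446, so e_1 = (-0.6963, -0.6963, 0.1741).
e_1·a_2 = (-0.6963)·2 + (-0.6963)·(-4) + 0.1741·(-2) = 1.0445.
u_2 = a_2 − 1.0445·e_1 = (2.7273, -3.2727, -2.1818).
‖u_2‖ = 4.7863, so e_2 = (0.5698, -0.6838, -0.4558).

e_2 = (0.5698, -0.6838, -0.4558)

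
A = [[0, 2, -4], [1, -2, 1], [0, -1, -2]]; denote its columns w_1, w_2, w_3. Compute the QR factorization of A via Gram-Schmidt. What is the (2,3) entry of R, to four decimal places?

r_{23} = -2.6833

w_1 = (0, 1, 0); ‖w_1‖ = 1.0000, so e_1 = (0.0000, 1.0000, 0.0000).
e_1·w_2 = 0.0000·2 + 1.0000·(-2) + 0.0000·(-1) = -2.0000.
u_2 = w_2 + 2.0000·e_1 = (2.0000, 0.0000, -1.0000).
‖u_2‖ = 2.2361, so e_2 = (0.8944, 0.0000, -0.4472).
r_{23} = e_2·w_3 = -2.6833.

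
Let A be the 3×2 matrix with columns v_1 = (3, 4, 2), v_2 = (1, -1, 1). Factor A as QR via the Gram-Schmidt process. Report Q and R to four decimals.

Q = [[0.5571, 0.5206], [0.7428, -0.6608], [0.3714, 0.5406]], R = [[5.3852, 0.1857], [0.0000, 1.7221]]

v_1 = (3, 4, 2); ‖v_1‖ = 5.3852, so q_1 = (0.5571, 0.7428, 0.3714).
q_1·v_2 = 0.5571·1 + 0.7428·(-1) + 0.3714·1 = 0.1857.
u_2 = v_2 − 0.1857·q_1 = (0.8966, -1.1379, 0.9310).
‖u_2‖ = 1.7221, so q_2 = (0.5206, -0.6608, 0.5406).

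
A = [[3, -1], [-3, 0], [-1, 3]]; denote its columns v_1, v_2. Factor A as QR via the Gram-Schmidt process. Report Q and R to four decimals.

Q = [[0.6882, -0.0185], [-0.6882, -0.3328], [-0.2294, 0.9428]], R = [[4.3589, -1.3765], [0.0000, 2.8470]]

e_1 = v_1/‖v_1‖ = (3, -3, -1)/4.3589 = (0.6882, -0.6882, -0.2294).
r_{12} = e_1·v_2 = -1.3765.
u_2 = v_2 + 1.3765·e_1 = (-0.0526, -0.9474, 2.6842).
‖u_2‖ = 2.8470, so e_2 = (-0.0185, -0.3328, 0.9428).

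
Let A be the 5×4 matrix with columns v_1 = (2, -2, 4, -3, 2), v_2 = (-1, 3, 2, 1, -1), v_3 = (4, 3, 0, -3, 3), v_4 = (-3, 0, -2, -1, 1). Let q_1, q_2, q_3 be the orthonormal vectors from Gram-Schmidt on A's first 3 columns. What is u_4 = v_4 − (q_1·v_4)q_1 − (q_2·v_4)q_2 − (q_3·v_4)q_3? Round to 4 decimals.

u_4 = (-2.5792, 0.4231, -0.4163, -1.6380, 1.3778)

v_1 = (2, -2, 4, -3, 2); ‖v_1‖ = 6.0828, so q_1 = (0.3288, -0.3288, 0.6576, -0.4932, 0.3288).
q_1·v_2 = 0.3288·(-1) + (-0.3288)·3 + 0.6576·2 + (-0.4932)·1 + 0.3288·(-1) = -0.8220.
u_2 = v_2 + 0.8220·q_1 = (-0.7297, 2.7297, 2.5405, 0.5946, -0.7297).
‖u_2‖ = 3.9146, so q_2 = (-0.1864, 0.6973, 0.6490, 0.1519, -0.1864).
q_1·v_3 = 0.3288·4 + (-0.3288)·3 + 0.6576·0 + (-0.4932)·(-3) + 0.3288·3 = 2.7948; q_2·v_3 = (-0.1864)·4 + 0.6973·3 + 0.6490·0 + 0.1519·(-3) + (-0.1864)·3 = 0.3314.
u_3 = v_3 − 2.7948·q_1 − 0.3314·q_2 = (3.1429, 3.6878, -2.0529, -1.6720, 2.1429).
‖u_3‖ = 5.9228, so q_3 = (0.5306, 0.6227, -0.3466, -0.2823, 0.3618).
q_1·v_4 = 0.3288·(-3) + (-0.3288)·0 + 0.6576·(-2) + (-0.4932)·(-1) + 0.3288·1 = -1.4796; q_2·v_4 = (-0.1864)·(-3) + 0.6973·0 + 0.6490·(-2) + 0.1519·(-1) + (-0.1864)·1 = -1.0770; q_3·v_4 = 0.5306·(-3) + 0.6227·0 + (-0.3466)·(-2) + (-0.2823)·(-1) + 0.3618·1 = -0.2546.
u_4 = v_4 + 1.4796·q_1 + 1.0770·q_2 + 0.2546·q_3 = (-2.5792, 0.4231, -0.4163, -1.6380, 1.3778).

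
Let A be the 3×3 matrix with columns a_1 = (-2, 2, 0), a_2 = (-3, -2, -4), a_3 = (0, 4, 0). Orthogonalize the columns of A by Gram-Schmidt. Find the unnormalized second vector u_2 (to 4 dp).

a_1 = (-2, 2, 0); ‖a_1‖ = 2.8284, so q_1 = (-0.7071, 0.7071, 0.0000).
q_1·a_2 = (-0.7071)·(-3) + 0.7071·(-2) + 0.0000·(-4) = 0.7071.
u_2 = a_2 − 0.7071·q_1 = (-2.5000, -2.5000, -4.0000).

u_2 = (-2.5000, -2.5000, -4.0000)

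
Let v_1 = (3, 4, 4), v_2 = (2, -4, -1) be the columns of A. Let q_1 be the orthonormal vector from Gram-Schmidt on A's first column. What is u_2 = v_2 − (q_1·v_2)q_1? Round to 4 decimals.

q_1 = v_1/‖v_1‖ = (3, 4, 4)/6.4031 = (0.4685, 0.6247, 0.6247).
r_{12} = q_1·v_2 = -2.1864.
u_2 = v_2 + 2.1864·q_1 = (3.0244, -2.6341, 0.3659).

u_2 = (3.0244, -2.6341, 0.3659)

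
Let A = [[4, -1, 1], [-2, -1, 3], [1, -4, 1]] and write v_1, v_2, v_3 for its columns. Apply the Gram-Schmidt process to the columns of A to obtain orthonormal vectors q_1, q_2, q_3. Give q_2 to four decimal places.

q_2 = (0.0354, -0.3894, -0.9204)

v_1 = (4, -2, 1); ‖v_1‖ = 4.5826, so q_1 = (0.8729, -0.4364, 0.2182).
q_1·v_2 = 0.8729·(-1) + (-0.4364)·(-1) + 0.2182·(-4) = -1.3093.
u_2 = v_2 + 1.3093·q_1 = (0.1429, -1.5714, -3.7143).
‖u_2‖ = 4.0356, so q_2 = (0.0354, -0.3894, -0.9204).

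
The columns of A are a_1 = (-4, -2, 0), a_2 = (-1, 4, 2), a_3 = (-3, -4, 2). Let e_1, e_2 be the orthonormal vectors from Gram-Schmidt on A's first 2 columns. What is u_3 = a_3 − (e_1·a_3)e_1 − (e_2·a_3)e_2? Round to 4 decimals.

u_3 = (0.5545, -1.1089, 2.4950)

a_1 = (-4, -2, 0); ‖a_1‖ = 4.4721, so e_1 = (-0.8944, -0.4472, 0.0000).
e_1·a_2 = (-0.8944)·(-1) + (-0.4472)·4 + 0.0000·2 = -0.8944.
u_2 = a_2 + 0.8944·e_1 = (-1.8000, 3.6000, 2.0000).
‖u_2‖ = 4.4944, so e_2 = (-0.4005, 0.8010, 0.4450).
e_1·a_3 = (-0.8944)·(-3) + (-0.4472)·(-4) + 0.0000·2 = 4.4721; e_2·a_3 = (-0.4005)·(-3) + 0.8010·(-4) + 0.4450·2 = -1.1125.
u_3 = a_3 − 4.4721·e_1 + 1.1125·e_2 = (0.5545, -1.1089, 2.4950).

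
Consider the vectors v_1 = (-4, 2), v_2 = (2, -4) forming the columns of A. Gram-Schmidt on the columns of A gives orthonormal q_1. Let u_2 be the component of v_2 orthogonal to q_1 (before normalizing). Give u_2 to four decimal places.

u_2 = (-1.2000, -2.4000)

v_1 = (-4, 2); ‖v_1‖ = 4.4721, so q_1 = (-0.8944, 0.4472).
q_1·v_2 = (-0.8944)·2 + 0.4472·(-4) = -3.5777.
u_2 = v_2 + 3.5777·q_1 = (-1.2000, -2.4000).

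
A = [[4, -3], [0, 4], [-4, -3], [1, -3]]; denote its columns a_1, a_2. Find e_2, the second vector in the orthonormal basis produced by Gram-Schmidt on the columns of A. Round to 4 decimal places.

e_1 = a_1/‖a_1‖ = (4, 0, -4, 1)/5.7446 = (0.6963, 0.0000, -0.6963, 0.1741).
r_{12} = e_1·a_2 = -0.5222.
u_2 = a_2 + 0.5222·e_1 = (-2.6364, 4.0000, -3.3636, -2.9091).
‖u_2‖ = 6.5366, so e_2 = (-0.4033, 0.6119, -0.5146, -0.4450).

e_2 = (-0.4033, 0.6119, -0.5146, -0.4450)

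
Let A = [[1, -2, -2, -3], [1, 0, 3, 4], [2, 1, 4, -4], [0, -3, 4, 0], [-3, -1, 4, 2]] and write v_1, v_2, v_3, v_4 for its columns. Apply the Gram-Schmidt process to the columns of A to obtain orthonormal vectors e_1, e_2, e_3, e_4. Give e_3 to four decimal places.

e_1 = v_1/‖v_1‖ = (1, 1, 2, 0, -3)/3.8730 = (0.2582, 0.2582, 0.5164, 0.0000, -0.7746).
r_{12} = e_1·v_2 = 0.7746.
u_2 = v_2 − 0.7746·e_1 = (-2.2000, -0.2000, 0.6000, -3.0000, -0.4000).
‖u_2‖ = 3.7947, so e_2 = (-0.5798, -0.0527, 0.1581, -0.7906, -0.1054).
r_{13} = e_1·v_3 = -0.7746; r_{23} = e_2·v_3 = -1.9501.
u_3 = v_3 + 0.7746·e_1 + 1.9501·e_2 = (-2.9306, 3.0972, 4.7083, 2.4583, 3.1944).
‖u_3‖ = 7.5231, so e_3 = (-0.3895, 0.4117, 0.6258, 0.3268, 0.4246).

e_3 = (-0.3895, 0.4117, 0.6258, 0.3268, 0.4246)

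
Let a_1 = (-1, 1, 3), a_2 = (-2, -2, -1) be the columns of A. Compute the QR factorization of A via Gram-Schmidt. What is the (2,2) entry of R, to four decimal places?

r_{22} = 2.8604

a_1 = (-1, 1, 3); ‖a_1‖ = 3.3166, so e_1 = (-0.3015, 0.3015, 0.9045).
e_1·a_2 = (-0.3015)·(-2) + 0.3015·(-2) + 0.9045·(-1) = -0.9045.
u_2 = a_2 + 0.9045·e_1 = (-2.2727, -1.7273, -0.1818).
r_{22} = ‖u_2‖ = 2.8604.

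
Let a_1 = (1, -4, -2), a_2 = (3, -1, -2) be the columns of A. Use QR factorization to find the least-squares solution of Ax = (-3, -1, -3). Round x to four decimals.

x = (0.6936, -0.6879)

a_1 = (1, -4, -2); ‖a_1‖ = 4.5826, so q_1 = (0.2182, -0.8729, -0.4364).
q_1·a_2 = 0.2182·3 + (-0.8729)·(-1) + (-0.4364)·(-2) = 2.4004.
u_2 = a_2 − 2.4004·q_1 = (2.4762, 1.0952, -0.9524).
‖u_2‖ = 2.8702, so q_2 = (0.8627, 0.3816, -0.3318).
Qᵀb = (1.5275, -1.9743).
Back-substitute: x_2 = -1.9743/2.8702 = -0.6879.
x_1 = (1.5275 − 2.4004·(-0.6879))/4.5826 = 0.6936.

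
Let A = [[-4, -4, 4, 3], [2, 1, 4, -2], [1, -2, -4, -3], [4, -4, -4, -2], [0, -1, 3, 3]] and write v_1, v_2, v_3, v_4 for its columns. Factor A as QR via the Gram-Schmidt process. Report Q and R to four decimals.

Q = [[-0.6576, -0.6489, 0.2725, -0.2205], [0.3288, 0.1622, 0.7486, -0.5517], [0.1644, -0.3244, -0.3929, -0.4975], [0.6576, -0.6489, -0.0036, 0.1798], [0.0000, -0.1622, 0.4592, 0.6060]], R = [[6.0828, 0.0000, -4.6032, -4.4388], [0.0000, 6.1644, 1.4600, -0.4867], [0.0000, 0.0000, 7.0483, 1.8839], [0.0000, 0.0000, 0.0000, 3.3929]]

e_1 = v_1/‖v_1‖ = (-4, 2, 1, 4, 0)/6.0828 = (-0.6576, 0.3288, 0.1644, 0.6576, 0.0000).
r_{12} = e_1·v_2 = 0.0000.
u_2 = v_2 + 0.0000·e_1 = (-4.0000, 1.0000, -2.0000, -4.0000, -1.0000).
‖u_2‖ = 6.1644, so e_2 = (-0.6489, 0.1622, -0.3244, -0.6489, -0.1622).
r_{13} = e_1·v_3 = -4.6032; r_{23} = e_2·v_3 = 1.4600.
u_3 = v_3 + 4.6032·e_1 − 1.4600·e_2 = (1.9203, 5.2767, -2.7696, -0.0256, 3.2368).
‖u_3‖ = 7.0483, so e_3 = (0.2725, 0.7486, -0.3929, -0.0036, 0.4592).
r_{14} = e_1·v_4 = -4.4388; r_{24} = e_2·v_4 = -0.4867; r_{34} = e_3·v_4 = 1.8839.
u_4 = v_4 + 4.4388·e_1 + 0.4867·e_2 − 1.8839·e_3 = (-0.7480, -1.8719, -1.6879, 0.6100, 2.0559).
‖u_4‖ = 3.3929, so e_4 = (-0.2205, -0.5517, -0.4975, 0.1798, 0.6060).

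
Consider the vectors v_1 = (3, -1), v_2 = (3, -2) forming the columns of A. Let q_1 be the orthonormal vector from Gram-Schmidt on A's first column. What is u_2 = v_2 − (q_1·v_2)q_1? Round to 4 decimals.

v_1 = (3, -1); ‖v_1‖ = 3.1623, so q_1 = (0.9487, -0.3162).
q_1·v_2 = 0.9487·3 + (-0.3162)·(-2) = 3.4785.
u_2 = v_2 − 3.4785·q_1 = (-0.3000, -0.9000).

u_2 = (-0.3000, -0.9000)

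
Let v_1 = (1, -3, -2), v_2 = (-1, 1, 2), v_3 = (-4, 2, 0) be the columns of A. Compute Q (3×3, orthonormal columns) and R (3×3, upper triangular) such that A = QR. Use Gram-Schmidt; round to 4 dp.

Q = [[0.2673, -0.3586, -0.8944], [-0.8018, -0.5976, 0.0000], [-0.5345, 0.7171, -0.4472]], R = [[3.7417, -2.1381, -2.6726], [0.0000, 1.1952, 0.2390], [0.0000, 0.0000, 3.5777]]

e_1 = v_1/‖v_1‖ = (1, -3, -2)/3.7417 = (0.2673, -0.8018, -0.5345).
r_{12} = e_1·v_2 = -2.1381.
u_2 = v_2 + 2.1381·e_1 = (-0.4286, -0.7143, 0.8571).
‖u_2‖ = 1.1952, so e_2 = (-0.3586, -0.5976, 0.7171).
r_{13} = e_1·v_3 = -2.6726; r_{23} = e_2·v_3 = 0.2390.
u_3 = v_3 + 2.6726·e_1 − 0.2390·e_2 = (-3.2000, 0.0000, -1.6000).
‖u_3‖ = 3.5777, so e_3 = (-0.8944, 0.0000, -0.4472).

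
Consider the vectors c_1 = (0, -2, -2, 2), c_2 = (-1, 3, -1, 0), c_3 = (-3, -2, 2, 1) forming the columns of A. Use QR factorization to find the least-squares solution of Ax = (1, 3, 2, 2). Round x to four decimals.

x = (-0.3618, 0.4079, -0.0132)

e_1 = c_1/‖c_1‖ = (0, -2, -2, 2)/3.4641 = (0.0000, -0.5774, -0.5774, 0.5774).
r_{12} = e_1·c_2 = -1.1547.
u_2 = c_2 + 1.1547·e_1 = (-1.0000, 2.3333, -1.6667, 0.6667).
‖u_2‖ = 3.1091, so e_2 = (-0.3216, 0.7505, -0.5361, 0.2144).
r_{13} = e_1·c_3 = 0.5774; r_{23} = e_2·c_3 = -1.3937.
u_3 = c_3 − 0.5774·e_1 + 1.3937·e_2 = (-3.4483, -0.6207, 1.5862, 0.9655).
‖u_3‖ = 3.9654, so e_3 = (-0.8696, -0.1565, 0.4000, 0.2435).
Qᵀb = (-1.7321, 1.2865, -0.0522).
Back-substitute: x_3 = -0.0522/3.9654 = -0.0132.
x_2 = (1.2865 + 1.3937·(-0.0132))/3.1091 = 0.4079.
x_1 = (-1.7321 + 1.1547·0.4079 − 0.5774·(-0.0132))/3.4641 = -0.3618.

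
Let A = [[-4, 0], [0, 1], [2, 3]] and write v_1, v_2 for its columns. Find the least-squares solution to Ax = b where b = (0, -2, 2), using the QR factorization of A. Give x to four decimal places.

x = (0.0976, 0.3415)

v_1 = (-4, 0, 2); ‖v_1‖ = 4.4721, so e_1 = (-0.8944, 0.0000, 0.4472).
e_1·v_2 = (-0.8944)·0 + 0.0000·1 + 0.4472·3 = 1.3416.
u_2 = v_2 − 1.3416·e_1 = (1.2000, 1.0000, 2.4000).
‖u_2‖ = 2.8636, so e_2 = (0.4191, 0.3492, 0.8381).
Qᵀb = (0.8944, 0.9778).
Back-substitute: x_2 = 0.9778/2.8636 = 0.3415.
x_1 = (0.8944 − 1.3416·0.3415)/4.4721 = 0.0976.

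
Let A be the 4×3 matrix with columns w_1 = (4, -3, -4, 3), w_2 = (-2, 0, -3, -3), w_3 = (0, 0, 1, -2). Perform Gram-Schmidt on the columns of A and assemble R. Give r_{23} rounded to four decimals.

w_1 = (4, -3, -4, 3); ‖w_1‖ = 7.0711, so e_1 = (0.5657, -0.4243, -0.5657, 0.4243).
e_1·w_2 = 0.5657·(-2) + (-0.4243)·0 + (-0.5657)·(-3) + 0.4243·(-3) = -0.7071.
u_2 = w_2 + 0.7071·e_1 = (-1.6000, -0.3000, -3.4000, -2.7000).
‖u_2‖ = 4.6368, so e_2 = (-0.3451, -0.0647, -0.7333, -0.5823).
r_{23} = e_2·w_3 = 0.4313.

r_{23} = 0.4313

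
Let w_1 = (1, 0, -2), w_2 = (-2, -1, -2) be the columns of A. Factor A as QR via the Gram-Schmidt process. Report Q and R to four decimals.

e_1 = w_1/‖w_1‖ = (1, 0, -2)/2.2361 = (0.4472, 0.0000, -0.8944).
r_{12} = e_1·w_2 = 0.8944.
u_2 = w_2 − 0.8944·e_1 = (-2.4000, -1.0000, -1.2000).
‖u_2‖ = 2.8636, so e_2 = (-0.8381, -0.3492, -0.4191).

Q = [[0.4472, -0.8381], [0.0000, -0.3492], [-0.8944, -0.4191]], R = [[2.2361, 0.8944], [0.0000, 2.8636]]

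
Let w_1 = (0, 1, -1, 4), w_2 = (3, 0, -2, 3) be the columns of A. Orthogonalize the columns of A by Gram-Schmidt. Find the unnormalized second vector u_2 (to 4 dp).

w_1 = (0, 1, -1, 4); ‖w_1‖ = 4.2426, so e_1 = (0.0000, 0.2357, -0.2357, 0.9428).
e_1·w_2 = 0.0000·3 + 0.2357·0 + (-0.2357)·(-2) + 0.9428·3 = 3.2998.
u_2 = w_2 − 3.2998·e_1 = (3.0000, -0.7778, -1.2222, -0.1111).

u_2 = (3.0000, -0.7778, -1.2222, -0.1111)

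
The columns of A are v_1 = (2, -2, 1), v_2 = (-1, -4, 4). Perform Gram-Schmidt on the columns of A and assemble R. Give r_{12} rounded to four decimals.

r_{12} = 3.3333

e_1 = v_1/‖v_1‖ = (2, -2, 1)/3.0000 = (0.6667, -0.6667, 0.3333).
r_{12} = e_1·v_2 = 3.3333.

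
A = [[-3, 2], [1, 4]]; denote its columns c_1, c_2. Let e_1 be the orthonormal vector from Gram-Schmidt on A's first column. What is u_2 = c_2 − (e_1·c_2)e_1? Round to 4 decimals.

c_1 = (-3, 1); ‖c_1‖ = 3.1623, so e_1 = (-0.9487, 0.3162).
e_1·c_2 = (-0.9487)·2 + 0.3162·4 = -0.6325.
u_2 = c_2 + 0.6325·e_1 = (1.4000, 4.2000).

u_2 = (1.4000, 4.2000)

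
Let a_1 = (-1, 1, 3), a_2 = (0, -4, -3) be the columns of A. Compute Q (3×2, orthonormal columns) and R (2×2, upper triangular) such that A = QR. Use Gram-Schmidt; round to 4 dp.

e_1 = a_1/‖a_1‖ = (-1, 1, 3)/3.3166 = (-0.3015, 0.3015, 0.9045).
r_{12} = e_1·a_2 = -3.9196.
u_2 = a_2 + 3.9196·e_1 = (-1.1818, -2.8182, 0.5455).
‖u_2‖ = 3.1042, so e_2 = (-0.3807, -0.9078, 0.1757).

Q = [[-0.3015, -0.3807], [0.3015, -0.9078], [0.9045, 0.1757]], R = [[3.3166, -3.9196], [0.0000, 3.1042]]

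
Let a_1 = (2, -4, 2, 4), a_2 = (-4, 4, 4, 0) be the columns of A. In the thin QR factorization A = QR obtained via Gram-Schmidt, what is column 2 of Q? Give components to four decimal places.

e_1 = a_1/‖a_1‖ = (2, -4, 2, 4)/6.3246 = (0.3162, -0.6325, 0.3162, 0.6325).
r_{12} = e_1·a_2 = -2.5298.
u_2 = a_2 + 2.5298·e_1 = (-3.2000, 2.4000, 4.8000, 1.6000).
‖u_2‖ = 6.4498, so e_2 = (-0.4961, 0.3721, 0.7442, 0.2481).

e_2 = (-0.4961, 0.3721, 0.7442, 0.2481)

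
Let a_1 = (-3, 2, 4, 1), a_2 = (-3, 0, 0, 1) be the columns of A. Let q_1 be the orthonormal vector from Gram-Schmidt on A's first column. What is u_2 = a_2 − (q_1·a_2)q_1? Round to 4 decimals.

u_2 = (-2.0000, -0.6667, -1.3333, 0.6667)

a_1 = (-3, 2, 4, 1); ‖a_1‖ = 5.4772, so q_1 = (-0.5477, 0.3651, 0.7303, 0.1826).
q_1·a_2 = (-0.5477)·(-3) + 0.3651·0 + 0.7303·0 + 0.1826·1 = 1.8257.
u_2 = a_2 − 1.8257·q_1 = (-2.0000, -0.6667, -1.3333, 0.6667).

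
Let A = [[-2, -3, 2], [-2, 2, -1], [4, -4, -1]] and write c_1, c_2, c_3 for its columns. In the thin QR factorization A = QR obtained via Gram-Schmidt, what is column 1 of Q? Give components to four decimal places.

e_1 = (-0.4082, -0.4082, 0.8165)

c_1 = (-2, -2, 4); ‖c_1‖ = 4.8990, so e_1 = (-0.4082, -0.4082, 0.8165).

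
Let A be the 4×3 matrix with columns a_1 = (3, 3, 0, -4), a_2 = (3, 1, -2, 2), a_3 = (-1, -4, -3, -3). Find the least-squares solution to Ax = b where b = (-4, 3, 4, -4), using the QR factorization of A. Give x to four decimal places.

a_1 = (3, 3, 0, -4); ‖a_1‖ = 5.8310, so q_1 = (0.5145, 0.5145, 0.0000, -0.6860).
q_1·a_2 = 0.5145·3 + 0.5145·1 + 0.0000·(-2) + (-0.6860)·2 = 0.6860.
u_2 = a_2 − 0.6860·q_1 = (2.6471, 0.6471, -2.0000, 2.4706).
‖u_2‖ = 4.1868, so q_2 = (0.6322, 0.1545, -0.4777, 0.5901).
q_1·a_3 = 0.5145·(-1) + 0.5145·(-4) + 0.0000·(-3) + (-0.6860)·(-3) = -0.5145; q_2·a_3 = 0.6322·(-1) + 0.1545·(-4) + (-0.4777)·(-3) + 0.5901·(-3) = -1.5876.
u_3 = a_3 + 0.5145·q_1 + 1.5876·q_2 = (0.2685, -3.4899, -3.7584, -2.4161).
‖u_3‖ = 5.6758, so q_3 = (0.0473, -0.6149, -0.6622, -0.4257).
Qᵀb = (2.2295, -6.3364, -2.9798).
Back-substitute: x_3 = -2.9798/5.6758 = -0.5250.
x_2 = (-6.3364 + 1.5876·(-0.5250))/4.1868 = -1.7125.
x_1 = (2.2295 − 0.6860·(-1.7125) + 0.5145·(-0.5250))/5.8310 = 0.5375.

x = (0.5375, -1.7125, -0.5250)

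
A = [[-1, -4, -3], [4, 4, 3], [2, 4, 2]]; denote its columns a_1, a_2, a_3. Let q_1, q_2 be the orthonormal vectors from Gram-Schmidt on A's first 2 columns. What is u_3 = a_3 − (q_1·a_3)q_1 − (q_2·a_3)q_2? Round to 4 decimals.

u_3 = (-0.4286, 0.2143, -0.6429)

q_1 = a_1/‖a_1‖ = (-1, 4, 2)/4.5826 = (-0.2182, 0.8729, 0.4364).
r_{12} = q_1·a_2 = 6.1101.
u_2 = a_2 − 6.1101·q_1 = (-2.6667, -1.3333, 1.3333).
‖u_2‖ = 3.2660, so q_2 = (-0.8165, -0.4082, 0.4082).
r_{13} = q_1·a_3 = 4.1461; r_{23} = q_2·a_3 = 2.0412.
u_3 = a_3 − 4.1461·q_1 − 2.0412·q_2 = (-0.4286, 0.2143, -0.6429).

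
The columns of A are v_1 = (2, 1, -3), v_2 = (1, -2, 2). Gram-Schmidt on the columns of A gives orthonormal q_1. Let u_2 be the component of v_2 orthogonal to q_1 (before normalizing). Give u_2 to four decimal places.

v_1 = (2, 1, -3); ‖v_1‖ = 3.7417, so q_1 = (0.5345, 0.2673, -0.8018).
q_1·v_2 = 0.5345·1 + 0.2673·(-2) + (-0.8018)·2 = -1.6036.
u_2 = v_2 + 1.6036·q_1 = (1.8571, -1.5714, 0.7143).

u_2 = (1.8571, -1.5714, 0.7143)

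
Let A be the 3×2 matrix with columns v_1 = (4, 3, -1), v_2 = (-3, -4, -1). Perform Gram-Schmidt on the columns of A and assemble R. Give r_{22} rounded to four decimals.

q_1 = v_1/‖v_1‖ = (4, 3, -1)/5.0990 = (0.7845, 0.5883, -0.1961).
r_{12} = q_1·v_2 = -4.5107.
u_2 = v_2 + 4.5107·q_1 = (0.5385, -1.3462, -1.8846).
r_{22} = ‖u_2‖ = 2.3778.

r_{22} = 2.3778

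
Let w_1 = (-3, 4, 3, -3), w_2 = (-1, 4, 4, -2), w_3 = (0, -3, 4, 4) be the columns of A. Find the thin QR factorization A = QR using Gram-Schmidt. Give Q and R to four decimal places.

w_1 = (-3, 4, 3, -3); ‖w_1‖ = 6.5574, so q_1 = (-0.4575, 0.6100, 0.4575, -0.4575).
q_1·w_2 = (-0.4575)·(-1) + 0.6100·4 + 0.4575·4 + (-0.4575)·(-2) = 5.6424.
u_2 = w_2 − 5.6424·q_1 = (1.5814, 0.5581, 1.4186, 0.5814).
‖u_2‖ = 2.2722, so q_2 = (0.6960, 0.2456, 0.6243, 0.2559).
q_1·w_3 = (-0.4575)·0 + 0.6100·(-3) + 0.4575·4 + (-0.4575)·4 = -1.8300; q_2·w_3 = 0.6960·0 + 0.2456·(-3) + 0.6243·4 + 0.2559·4 = 2.7839.
u_3 = w_3 + 1.8300·q_1 − 2.7839·q_2 = (-2.7748, -2.5676, 3.0991, 2.4505).
‖u_3‖ = 5.4682, so q_3 = (-0.5074, -0.4695, 0.5668, 0.4481).

Q = [[-0.4575, 0.6960, -0.5074], [0.6100, 0.2456, -0.4695], [0.4575, 0.6243, 0.5668], [-0.4575, 0.2559, 0.4481]], R = [[6.5574, 5.6424, -1.8300], [0.0000, 2.2722, 2.7839], [0.0000, 0.0000, 5.4682]]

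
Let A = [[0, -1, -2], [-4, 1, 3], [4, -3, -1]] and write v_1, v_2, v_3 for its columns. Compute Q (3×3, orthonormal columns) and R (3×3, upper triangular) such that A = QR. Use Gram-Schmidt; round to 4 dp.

v_1 = (0, -4, 4); ‖v_1‖ = 5.6569, so q_1 = (0.0000, -0.7071, 0.7071).
q_1·v_2 = 0.0000·(-1) + (-0.7071)·1 + 0.7071·(-3) = -2.8284.
u_2 = v_2 + 2.8284·q_1 = (-1.0000, -1.0000, -1.0000).
‖u_2‖ = 1.7321, so q_2 = (-0.5774, -0.5774, -0.5774).
q_1·v_3 = 0.0000·(-2) + (-0.7071)·3 + 0.7071·(-1) = -2.8284; q_2·v_3 = (-0.5774)·(-2) + (-0.5774)·3 + (-0.5774)·(-1) = 0.0000.
u_3 = v_3 + 2.8284·q_1 − 0.0000·q_2 = (-2.0000, 1.0000, 1.0000).
‖u_3‖ = 2.4495, so q_3 = (-0.8165, 0.4082, 0.4082).

Q = [[0.0000, -0.5774, -0.8165], [-0.7071, -0.5774, 0.4082], [0.7071, -0.5774, 0.4082]], R = [[5.6569, -2.8284, -2.8284], [0.0000, 1.7321, 0.0000], [0.0000, 0.0000, 2.4495]]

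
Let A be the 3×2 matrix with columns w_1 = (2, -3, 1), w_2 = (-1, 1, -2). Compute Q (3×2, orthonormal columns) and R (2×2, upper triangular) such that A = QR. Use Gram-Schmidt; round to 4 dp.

q_1 = w_1/‖w_1‖ = (2, -3, 1)/3.7417 = (0.5345, -0.8018, 0.2673).
r_{12} = q_1·w_2 = -1.8708.
u_2 = w_2 + 1.8708·q_1 = (0.0000, -0.5000, -1.5000).
‖u_2‖ = 1.5811, so q_2 = (0.0000, -0.3162, -0.9487).

Q = [[0.5345, 0.0000], [-0.8018, -0.3162], [0.2673, -0.9487]], R = [[3.7417, -1.8708], [0.0000, 1.5811]]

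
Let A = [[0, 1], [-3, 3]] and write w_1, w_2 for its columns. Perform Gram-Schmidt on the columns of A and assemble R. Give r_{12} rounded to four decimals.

r_{12} = -3.0000

w_1 = (0, -3); ‖w_1‖ = 3.0000, so q_1 = (0.0000, -1.0000).
r_{12} = q_1·w_2 = -3.0000.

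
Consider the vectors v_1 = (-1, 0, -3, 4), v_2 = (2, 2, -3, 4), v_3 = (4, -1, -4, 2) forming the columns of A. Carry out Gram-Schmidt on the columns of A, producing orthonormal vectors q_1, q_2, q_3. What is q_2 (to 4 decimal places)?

q_1 = v_1/‖v_1‖ = (-1, 0, -3, 4)/5.0990 = (-0.1961, 0.0000, -0.5883, 0.7845).
r_{12} = q_1·v_2 = 4.5107.
u_2 = v_2 − 4.5107·q_1 = (2.8846, 2.0000, -0.3462, 0.4615).
‖u_2‖ = 3.5572, so q_2 = (0.8109, 0.5622, -0.0973, 0.1297).

q_2 = (0.8109, 0.5622, -0.0973, 0.1297)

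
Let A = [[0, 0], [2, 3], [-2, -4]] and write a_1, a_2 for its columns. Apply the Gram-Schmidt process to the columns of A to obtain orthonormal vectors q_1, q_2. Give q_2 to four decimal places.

a_1 = (0, 2, -2); ‖a_1‖ = 2.8284, so q_1 = (0.0000, 0.7071, -0.7071).
q_1·a_2 = 0.0000·0 + 0.7071·3 + (-0.7071)·(-4) = 4.9497.
u_2 = a_2 − 4.9497·q_1 = (0.0000, -0.5000, -0.5000).
‖u_2‖ = 0.7071, so q_2 = (0.0000, -0.7071, -0.7071).

q_2 = (0.0000, -0.7071, -0.7071)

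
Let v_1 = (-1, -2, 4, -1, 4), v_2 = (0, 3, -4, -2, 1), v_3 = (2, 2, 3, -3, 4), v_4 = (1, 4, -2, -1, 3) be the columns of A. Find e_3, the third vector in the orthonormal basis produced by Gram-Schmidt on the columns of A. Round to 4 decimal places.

v_1 = (-1, -2, 4, -1, 4); ‖v_1‖ = 6.1644, so e_1 = (-0.1622, -0.3244, 0.6489, -0.1622, 0.6489).
e_1·v_2 = (-0.1622)·0 + (-0.3244)·3 + 0.6489·(-4) + (-0.1622)·(-2) + 0.6489·1 = -2.5955.
u_2 = v_2 + 2.5955·e_1 = (-0.4211, 2.1579, -2.3158, -2.4211, 2.6842).
‖u_2‖ = 4.8232, so e_2 = (-0.0873, 0.4474, -0.4801, -0.5020, 0.5565).
e_1·v_3 = (-0.1622)·2 + (-0.3244)·2 + 0.6489·3 + (-0.1622)·(-3) + 0.6489·4 = 4.0555; e_2·v_3 = (-0.0873)·2 + 0.4474·2 + (-0.4801)·3 + (-0.5020)·(-3) + 0.5565·4 = 3.0118.
u_3 = v_3 − 4.0555·e_1 − 3.0118·e_2 = (2.9208, 1.9683, 1.8145, -0.8303, -0.3077).
‖u_3‖ = 4.0598, so e_3 = (0.7194, 0.4848, 0.4469, -0.2045, -0.0758).

e_3 = (0.7194, 0.4848, 0.4469, -0.2045, -0.0758)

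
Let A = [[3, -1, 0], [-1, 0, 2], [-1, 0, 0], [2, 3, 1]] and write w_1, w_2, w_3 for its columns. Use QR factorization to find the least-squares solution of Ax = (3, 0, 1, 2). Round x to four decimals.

x = (0.8158, -0.0789, 0.4474)

w_1 = (3, -1, -1, 2); ‖w_1‖ = 3.8730, so e_1 = (0.7746, -0.2582, -0.2582, 0.5164).
e_1·w_2 = 0.7746·(-1) + (-0.2582)·0 + (-0.2582)·0 + 0.5164·3 = 0.7746.
u_2 = w_2 − 0.7746·e_1 = (-1.6000, 0.2000, 0.2000, 2.6000).
‖u_2‖ = 3.0659, so e_2 = (-0.5219, 0.0652, 0.0652, 0.8480).
e_1·w_3 = 0.7746·0 + (-0.2582)·2 + (-0.2582)·0 + 0.5164·1 = 0.0000; e_2·w_3 = (-0.5219)·0 + 0.0652·2 + 0.0652·0 + 0.8480·1 = 0.9785.
u_3 = w_3 + 0.0000·e_1 − 0.9785·e_2 = (0.5106, 1.9362, -0.0638, 0.1702).
‖u_3‖ = 2.0106, so e_3 = (0.2540, 0.9630, -0.0317, 0.0847).
Qᵀb = (3.0984, 0.1957, 0.8995).
Back-substitute: x_3 = 0.8995/2.0106 = 0.4474.
x_2 = (0.1957 − 0.9785·0.4474)/3.0659 = -0.0789.
x_1 = (3.0984 − 0.7746·(-0.0789) + 0.0000·0.4474)/3.8730 = 0.8158.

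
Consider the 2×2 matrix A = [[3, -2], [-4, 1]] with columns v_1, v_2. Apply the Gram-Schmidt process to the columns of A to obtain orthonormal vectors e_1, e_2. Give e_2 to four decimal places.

e_2 = (-0.8000, -0.6000)

e_1 = v_1/‖v_1‖ = (3, -4)/5.0000 = (0.6000, -0.8000).
r_{12} = e_1·v_2 = -2.0000.
u_2 = v_2 + 2.0000·e_1 = (-0.8000, -0.6000).
‖u_2‖ = 1.0000, so e_2 = (-0.8000, -0.6000).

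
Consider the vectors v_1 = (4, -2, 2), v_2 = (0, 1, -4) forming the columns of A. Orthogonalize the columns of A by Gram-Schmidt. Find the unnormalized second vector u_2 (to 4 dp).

v_1 = (4, -2, 2); ‖v_1‖ = 4.8990, so q_1 = (0.8165, -0.4082, 0.4082).
q_1·v_2 = 0.8165·0 + (-0.4082)·1 + 0.4082·(-4) = -2.0412.
u_2 = v_2 + 2.0412·q_1 = (1.6667, 0.1667, -3.1667).

u_2 = (1.6667, 0.1667, -3.1667)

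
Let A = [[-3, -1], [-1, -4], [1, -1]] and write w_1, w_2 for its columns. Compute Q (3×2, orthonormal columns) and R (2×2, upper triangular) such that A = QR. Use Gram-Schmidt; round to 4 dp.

Q = [[-0.9045, 0.1658], [-0.3015, -0.9002], [0.3015, -0.4027]], R = [[3.3166, 1.8091], [0.0000, 3.8376]]

e_1 = w_1/‖w_1‖ = (-3, -1, 1)/3.3166 = (-0.9045, -0.3015, 0.3015).
r_{12} = e_1·w_2 = 1.8091.
u_2 = w_2 − 1.8091·e_1 = (0.6364, -3.4545, -1.5455).
‖u_2‖ = 3.8376, so e_2 = (0.1658, -0.9002, -0.4027).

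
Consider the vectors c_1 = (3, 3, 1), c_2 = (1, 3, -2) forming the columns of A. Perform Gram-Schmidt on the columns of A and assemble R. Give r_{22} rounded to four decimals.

c_1 = (3, 3, 1); ‖c_1‖ = 4.3589, so e_1 = (0.6882, 0.6882, 0.2294).
e_1·c_2 = 0.6882·1 + 0.6882·3 + 0.2294·(-2) = 2.2942.
u_2 = c_2 − 2.2942·e_1 = (-0.5789, 1.4211, -2.5263).
r_{22} = ‖u_2‖ = 2.9558.

r_{22} = 2.9558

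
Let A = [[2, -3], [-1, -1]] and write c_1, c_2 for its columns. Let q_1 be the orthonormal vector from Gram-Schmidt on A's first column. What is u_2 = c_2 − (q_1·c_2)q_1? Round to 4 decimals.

q_1 = c_1/‖c_1‖ = (2, -1)/2.2361 = (0.8944, -0.4472).
r_{12} = q_1·c_2 = -2.2361.
u_2 = c_2 + 2.2361·q_1 = (-1.0000, -2.0000).

u_2 = (-1.0000, -2.0000)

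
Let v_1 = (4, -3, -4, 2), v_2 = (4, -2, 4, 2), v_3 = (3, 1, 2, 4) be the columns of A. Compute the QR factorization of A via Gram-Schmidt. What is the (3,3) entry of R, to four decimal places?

r_{33} = 3.5990

v_1 = (4, -3, -4, 2); ‖v_1‖ = 6.7082, so e_1 = (0.5963, -0.4472, -0.5963, 0.2981).
e_1·v_2 = 0.5963·4 + (-0.4472)·(-2) + (-0.5963)·4 + 0.2981·2 = 1.4907.
u_2 = v_2 − 1.4907·e_1 = (3.1111, -1.3333, 4.8889, 1.5556).
‖u_2‖ = 6.1464, so e_2 = (0.5062, -0.2169, 0.7954, 0.2531).
e_1·v_3 = 0.5963·3 + (-0.4472)·1 + (-0.5963)·2 + 0.2981·4 = 1.3416; e_2·v_3 = 0.5062·3 + (-0.2169)·1 + 0.7954·2 + 0.2531·4 = 3.9047.
u_3 = v_3 − 1.3416·e_1 − 3.9047·e_2 = (0.2235, 2.4471, -0.3059, 2.6118).
r_{33} = ‖u_3‖ = 3.5990.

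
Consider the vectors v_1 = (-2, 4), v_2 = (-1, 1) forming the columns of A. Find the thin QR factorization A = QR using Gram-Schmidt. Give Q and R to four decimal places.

Q = [[-0.4472, -0.8944], [0.8944, -0.4472]], R = [[4.4721, 1.3416], [0.0000, 0.4472]]

v_1 = (-2, 4); ‖v_1‖ = 4.4721, so q_1 = (-0.4472, 0.8944).
q_1·v_2 = (-0.4472)·(-1) + 0.8944·1 = 1.3416.
u_2 = v_2 − 1.3416·q_1 = (-0.4000, -0.2000).
‖u_2‖ = 0.4472, so q_2 = (-0.8944, -0.4472).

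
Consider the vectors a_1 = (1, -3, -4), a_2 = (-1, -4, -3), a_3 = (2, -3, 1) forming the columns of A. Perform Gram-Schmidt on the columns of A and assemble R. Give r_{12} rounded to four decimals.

a_1 = (1, -3, -4); ‖a_1‖ = 5.0990, so q_1 = (0.1961, -0.5883, -0.7845).
r_{12} = q_1·a_2 = 4.5107.

r_{12} = 4.5107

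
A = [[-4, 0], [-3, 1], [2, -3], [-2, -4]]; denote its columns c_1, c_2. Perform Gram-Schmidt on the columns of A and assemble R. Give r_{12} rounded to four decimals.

c_1 = (-4, -3, 2, -2); ‖c_1‖ = 5.7446, so e_1 = (-0.6963, -0.5222, 0.3482, -0.3482).
r_{12} = e_1·c_2 = -0.1741.

r_{12} = -0.1741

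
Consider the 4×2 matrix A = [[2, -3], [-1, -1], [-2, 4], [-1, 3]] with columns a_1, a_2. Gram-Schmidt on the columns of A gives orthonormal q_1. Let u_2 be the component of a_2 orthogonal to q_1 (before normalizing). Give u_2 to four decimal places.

q_1 = a_1/‖a_1‖ = (2, -1, -2, -1)/3.1623 = (0.6325, -0.3162, -0.6325, -0.3162).
r_{12} = q_1·a_2 = -5.0596.
u_2 = a_2 + 5.0596·q_1 = (0.2000, -2.6000, 0.8000, 1.4000).

u_2 = (0.2000, -2.6000, 0.8000, 1.4000)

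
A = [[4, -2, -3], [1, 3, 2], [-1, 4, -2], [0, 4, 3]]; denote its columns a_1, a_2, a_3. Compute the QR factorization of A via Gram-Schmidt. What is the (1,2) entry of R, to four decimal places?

r_{12} = -2.1213

q_1 = a_1/‖a_1‖ = (4, 1, -1, 0)/4.2426 = (0.9428, 0.2357, -0.2357, 0.0000).
r_{12} = q_1·a_2 = -2.1213.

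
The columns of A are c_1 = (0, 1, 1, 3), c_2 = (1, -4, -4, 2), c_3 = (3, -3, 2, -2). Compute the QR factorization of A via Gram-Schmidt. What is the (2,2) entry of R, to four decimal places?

r_{22} = 6.0528

q_1 = c_1/‖c_1‖ = (0, 1, 1, 3)/3.3166 = (0.0000, 0.3015, 0.3015, 0.9045).
r_{12} = q_1·c_2 = -0.6030.
u_2 = c_2 + 0.6030·q_1 = (1.0000, -3.8182, -3.8182, 2.5455).
r_{22} = ‖u_2‖ = 6.0528.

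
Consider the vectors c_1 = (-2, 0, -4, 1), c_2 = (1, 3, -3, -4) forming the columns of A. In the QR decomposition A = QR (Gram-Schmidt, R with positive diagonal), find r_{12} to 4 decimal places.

c_1 = (-2, 0, -4, 1); ‖c_1‖ = 4.5826, so q_1 = (-0.4364, 0.0000, -0.8729, 0.2182).
r_{12} = q_1·c_2 = 1.3093.

r_{12} = 1.3093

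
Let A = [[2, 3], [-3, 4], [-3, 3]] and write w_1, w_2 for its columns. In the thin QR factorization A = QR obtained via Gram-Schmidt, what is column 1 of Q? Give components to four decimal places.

w_1 = (2, -3, -3); ‖w_1‖ = 4.6904, so q_1 = (0.4264, -0.6396, -0.6396).

q_1 = (0.4264, -0.6396, -0.6396)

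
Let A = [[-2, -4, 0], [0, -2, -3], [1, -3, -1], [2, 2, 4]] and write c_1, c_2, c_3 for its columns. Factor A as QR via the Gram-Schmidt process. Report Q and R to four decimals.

e_1 = c_1/‖c_1‖ = (-2, 0, 1, 2)/3.0000 = (-0.6667, 0.0000, 0.3333, 0.6667).
r_{12} = e_1·c_2 = 3.0000.
u_2 = c_2 − 3.0000·e_1 = (-2.0000, -2.0000, -4.0000, 0.0000).
‖u_2‖ = 4.8990, so e_2 = (-0.4082, -0.4082, -0.8165, 0.0000).
r_{13} = e_1·c_3 = 2.3333; r_{23} = e_2·c_3 = 2.0412.
u_3 = c_3 − 2.3333·e_1 − 2.0412·e_2 = (2.3889, -2.1667, -0.1111, 2.4444).
‖u_3‖ = 4.0483, so e_3 = (0.5901, -0.5352, -0.0274, 0.6038).

Q = [[-0.6667, -0.4082, 0.5901], [0.0000, -0.4082, -0.5352], [0.3333, -0.8165, -0.0274], [0.6667, 0.0000, 0.6038]], R = [[3.0000, 3.0000, 2.3333], [0.0000, 4.8990, 2.0412], [0.0000, 0.0000, 4.0483]]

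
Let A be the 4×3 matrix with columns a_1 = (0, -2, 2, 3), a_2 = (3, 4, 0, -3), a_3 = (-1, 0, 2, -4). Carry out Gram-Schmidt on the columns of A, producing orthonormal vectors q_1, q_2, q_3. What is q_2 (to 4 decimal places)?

a_1 = (0, -2, 2, 3); ‖a_1‖ = 4.1231, so q_1 = (0.0000, -0.4851, 0.4851, 0.7276).
q_1·a_2 = 0.0000·3 + (-0.4851)·4 + 0.4851·0 + 0.7276·(-3) = -4.1231.
u_2 = a_2 + 4.1231·q_1 = (3.0000, 2.0000, 2.0000, 0.0000).
‖u_2‖ = 4.1231, so q_2 = (0.7276, 0.4851, 0.4851, 0.0000).

q_2 = (0.7276, 0.4851, 0.4851, 0.0000)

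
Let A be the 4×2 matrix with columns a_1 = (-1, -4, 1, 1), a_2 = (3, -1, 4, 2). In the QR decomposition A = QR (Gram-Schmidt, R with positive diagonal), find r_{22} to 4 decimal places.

r_{22} = 5.2365

a_1 = (-1, -4, 1, 1); ‖a_1‖ = 4.3589, so q_1 = (-0.2294, -0.9177, 0.2294, 0.2294).
q_1·a_2 = (-0.2294)·3 + (-0.9177)·(-1) + 0.2294·4 + 0.2294·2 = 1.6059.
u_2 = a_2 − 1.6059·q_1 = (3.3684, 0.4737, 3.6316, 1.6316).
r_{22} = ‖u_2‖ = 5.2365.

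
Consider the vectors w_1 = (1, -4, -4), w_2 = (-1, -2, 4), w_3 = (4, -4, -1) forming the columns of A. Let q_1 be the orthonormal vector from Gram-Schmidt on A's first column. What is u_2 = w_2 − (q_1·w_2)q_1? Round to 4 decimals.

u_2 = (-0.7273, -3.0909, 2.9091)

w_1 = (1, -4, -4); ‖w_1‖ = 5.7446, so q_1 = (0.1741, -0.6963, -0.6963).
q_1·w_2 = 0.1741·(-1) + (-0.6963)·(-2) + (-0.6963)·4 = -1.5667.
u_2 = w_2 + 1.5667·q_1 = (-0.7273, -3.0909, 2.9091).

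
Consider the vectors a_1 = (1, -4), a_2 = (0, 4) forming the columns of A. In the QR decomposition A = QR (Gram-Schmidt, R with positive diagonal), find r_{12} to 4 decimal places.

q_1 = a_1/‖a_1‖ = (1, -4)/4.1231 = (0.2425, -0.9701).
r_{12} = q_1·a_2 = -3.8806.

r_{12} = -3.8806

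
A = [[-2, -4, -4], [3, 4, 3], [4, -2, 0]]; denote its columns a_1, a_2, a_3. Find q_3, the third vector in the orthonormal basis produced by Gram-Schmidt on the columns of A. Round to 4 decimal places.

q_3 = (-0.7333, -0.6667, 0.1333)

a_1 = (-2, 3, 4); ‖a_1‖ = 5.3852, so q_1 = (-0.3714, 0.5571, 0.7428).
q_1·a_2 = (-0.3714)·(-4) + 0.5571·4 + 0.7428·(-2) = 2.2283.
u_2 = a_2 − 2.2283·q_1 = (-3.1724, 2.7586, -3.6552).
‖u_2‖ = 5.5709, so q_2 = (-0.5695, 0.4952, -0.6561).
q_1·a_3 = (-0.3714)·(-4) + 0.5571·3 + 0.7428·0 = 3.1568; q_2·a_3 = (-0.5695)·(-4) + 0.4952·3 + (-0.6561)·0 = 3.7634.
u_3 = a_3 − 3.1568·q_1 − 3.7634·q_2 = (-0.6844, -0.6222, 0.1244).
‖u_3‖ = 0.9333, so q_3 = (-0.7333, -0.6667, 0.1333).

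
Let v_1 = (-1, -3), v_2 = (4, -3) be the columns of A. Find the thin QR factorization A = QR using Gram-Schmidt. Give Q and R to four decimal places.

v_1 = (-1, -3); ‖v_1‖ = 3.1623, so q_1 = (-0.3162, -0.9487).
q_1·v_2 = (-0.3162)·4 + (-0.9487)·(-3) = 1.5811.
u_2 = v_2 − 1.5811·q_1 = (4.5000, -1.5000).
‖u_2‖ = 4.7434, so q_2 = (0.9487, -0.3162).

Q = [[-0.3162, 0.9487], [-0.9487, -0.3162]], R = [[3.1623, 1.5811], [0.0000, 4.7434]]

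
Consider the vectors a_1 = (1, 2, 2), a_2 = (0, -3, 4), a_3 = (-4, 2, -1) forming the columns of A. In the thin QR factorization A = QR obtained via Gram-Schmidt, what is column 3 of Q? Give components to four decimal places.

q_3 = (-0.9417, 0.2691, 0.2018)

a_1 = (1, 2, 2); ‖a_1‖ = 3.0000, so q_1 = (0.3333, 0.6667, 0.6667).
q_1·a_2 = 0.3333·0 + 0.6667·(-3) + 0.6667·4 = 0.6667.
u_2 = a_2 − 0.6667·q_1 = (-0.2222, -3.4444, 3.5556).
‖u_2‖ = 4.9554, so q_2 = (-0.0448, -0.6951, 0.7175).
q_1·a_3 = 0.3333·(-4) + 0.6667·2 + 0.6667·(-1) = -0.6667; q_2·a_3 = (-0.0448)·(-4) + (-0.6951)·2 + 0.7175·(-1) = -1.9283.
u_3 = a_3 + 0.6667·q_1 + 1.9283·q_2 = (-3.8643, 1.1041, 0.8281).
‖u_3‖ = 4.1033, so q_3 = (-0.9417, 0.2691, 0.2018).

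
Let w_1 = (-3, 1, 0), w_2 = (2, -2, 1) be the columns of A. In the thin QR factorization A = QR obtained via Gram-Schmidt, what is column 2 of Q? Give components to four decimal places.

e_1 = w_1/‖w_1‖ = (-3, 1, 0)/3.1623 = (-0.9487, 0.3162, 0.0000).
r_{12} = e_1·w_2 = -2.5298.
u_2 = w_2 + 2.5298·e_1 = (-0.4000, -1.2000, 1.0000).
‖u_2‖ = 1.6125, so e_2 = (-0.2481, -0.7442, 0.6202).

e_2 = (-0.2481, -0.7442, 0.6202)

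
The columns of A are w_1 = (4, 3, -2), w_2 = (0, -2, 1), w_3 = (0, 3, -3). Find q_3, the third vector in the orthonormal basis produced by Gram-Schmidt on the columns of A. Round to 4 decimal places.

q_3 = (-0.1111, -0.4444, -0.8889)

q_1 = w_1/‖w_1‖ = (4, 3, -2)/5.3852 = (0.7428, 0.5571, -0.3714).
r_{12} = q_1·w_2 = -1.4856.
u_2 = w_2 + 1.4856·q_1 = (1.1034, -1.1724, 0.4483).
‖u_2‖ = 1.6713, so q_2 = (0.6603, -0.7015, 0.2682).
r_{13} = q_1·w_3 = 2.7854; r_{23} = q_2·w_3 = -2.9092.
u_3 = w_3 − 2.7854·q_1 + 2.9092·q_2 = (-0.1481, -0.5926, -1.1852).
‖u_3‖ = 1.3333, so q_3 = (-0.1111, -0.4444, -0.8889).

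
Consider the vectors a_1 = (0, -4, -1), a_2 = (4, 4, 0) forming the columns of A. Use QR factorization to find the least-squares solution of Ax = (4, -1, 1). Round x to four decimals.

x = (1.0000, 0.8750)

a_1 = (0, -4, -1); ‖a_1‖ = 4.1231, so q_1 = (0.0000, -0.9701, -0.2425).
q_1·a_2 = 0.0000·4 + (-0.9701)·4 + (-0.2425)·0 = -3.8806.
u_2 = a_2 + 3.8806·q_1 = (4.0000, 0.2353, -0.9412).
‖u_2‖ = 4.1160, so q_2 = (0.9718, 0.0572, -0.2287).
Qᵀb = (0.7276, 3.6015).
Back-substitute: x_2 = 3.6015/4.1160 = 0.8750.
x_1 = (0.7276 + 3.8806·0.8750)/4.1231 = 1.0000.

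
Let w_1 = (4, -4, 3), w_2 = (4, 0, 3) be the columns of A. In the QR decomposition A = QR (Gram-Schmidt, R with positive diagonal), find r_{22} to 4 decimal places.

r_{22} = 3.1235

e_1 = w_1/‖w_1‖ = (4, -4, 3)/6.4031 = (0.6247, -0.6247, 0.4685).
r_{12} = e_1·w_2 = 3.9043.
u_2 = w_2 − 3.9043·e_1 = (1.5610, 2.4390, 1.1707).
r_{22} = ‖u_2‖ = 3.1235.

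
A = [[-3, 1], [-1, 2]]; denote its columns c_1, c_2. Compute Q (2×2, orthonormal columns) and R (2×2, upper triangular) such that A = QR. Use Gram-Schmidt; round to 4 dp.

Q = [[-0.9487, -0.3162], [-0.3162, 0.9487]], R = [[3.1623, -1.5811], [0.0000, 1.5811]]

c_1 = (-3, -1); ‖c_1‖ = 3.1623, so q_1 = (-0.9487, -0.3162).
q_1·c_2 = (-0.9487)·1 + (-0.3162)·2 = -1.5811.
u_2 = c_2 + 1.5811·q_1 = (-0.5000, 1.5000).
‖u_2‖ = 1.5811, so q_2 = (-0.3162, 0.9487).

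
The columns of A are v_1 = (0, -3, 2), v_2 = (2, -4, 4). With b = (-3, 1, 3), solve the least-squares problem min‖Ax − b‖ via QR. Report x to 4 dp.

x = (1.0000, -0.5000)

q_1 = v_1/‖v_1‖ = (0, -3, 2)/3.6056 = (0.0000, -0.8321, 0.5547).
r_{12} = q_1·v_2 = 5.5470.
u_2 = v_2 − 5.5470·q_1 = (2.0000, 0.6154, 0.9231).
‖u_2‖ = 2.2871, so q_2 = (0.8745, 0.2691, 0.4036).
Qᵀb = (0.8321, -1.1435).
Back-substitute: x_2 = -1.1435/2.2871 = -0.5000.
x_1 = (0.8321 − 5.5470·(-0.5000))/3.6056 = 1.0000.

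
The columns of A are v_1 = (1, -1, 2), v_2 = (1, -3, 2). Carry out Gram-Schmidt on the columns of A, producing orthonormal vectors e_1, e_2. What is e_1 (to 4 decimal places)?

e_1 = v_1/‖v_1‖ = (1, -1, 2)/2.4495 = (0.4082, -0.4082, 0.8165).

e_1 = (0.4082, -0.4082, 0.8165)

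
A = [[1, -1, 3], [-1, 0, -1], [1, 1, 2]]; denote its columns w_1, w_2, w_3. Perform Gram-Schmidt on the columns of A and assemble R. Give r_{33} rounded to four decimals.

r_{33} = 1.2247

w_1 = (1, -1, 1); ‖w_1‖ = 1.7321, so q_1 = (0.5774, -0.5774, 0.5774).
q_1·w_2 = 0.5774·(-1) + (-0.5774)·0 + 0.5774·1 = 0.0000.
u_2 = w_2 + 0.0000·q_1 = (-1.0000, 0.0000, 1.0000).
‖u_2‖ = 1.4142, so q_2 = (-0.7071, 0.0000, 0.7071).
q_1·w_3 = 0.5774·3 + (-0.5774)·(-1) + 0.5774·2 = 3.4641; q_2·w_3 = (-0.7071)·3 + 0.0000·(-1) + 0.7071·2 = -0.7071.
u_3 = w_3 − 3.4641·q_1 + 0.7071·q_2 = (0.5000, 1.0000, 0.5000).
r_{33} = ‖u_3‖ = 1.2247.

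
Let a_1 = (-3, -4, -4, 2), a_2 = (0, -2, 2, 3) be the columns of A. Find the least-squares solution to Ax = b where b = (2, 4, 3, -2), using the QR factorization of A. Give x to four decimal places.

x = (-0.8203, -0.1811)

a_1 = (-3, -4, -4, 2); ‖a_1‖ = 6.7082, so q_1 = (-0.4472, -0.5963, -0.5963, 0.2981).
q_1·a_2 = (-0.4472)·0 + (-0.5963)·(-2) + (-0.5963)·2 + 0.2981·3 = 0.8944.
u_2 = a_2 − 0.8944·q_1 = (0.4000, -1.4667, 2.5333, 2.7333).
‖u_2‖ = 4.0249, so q_2 = (0.0994, -0.3644, 0.6294, 0.6791).
Qᵀb = (-5.6647, -0.7288).
Back-substitute: x_2 = -0.7288/4.0249 = -0.1811.
x_1 = (-5.6647 − 0.8944·(-0.1811))/6.7082 = -0.8203.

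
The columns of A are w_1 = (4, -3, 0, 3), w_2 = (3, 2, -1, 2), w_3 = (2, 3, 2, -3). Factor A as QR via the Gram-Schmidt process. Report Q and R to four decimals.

w_1 = (4, -3, 0, 3); ‖w_1‖ = 5.8310, so q_1 = (0.6860, -0.5145, 0.0000, 0.5145).
q_1·w_2 = 0.6860·3 + (-0.5145)·2 + 0.0000·(-1) + 0.5145·2 = 2.0580.
u_2 = w_2 − 2.0580·q_1 = (1.5882, 3.0588, -1.0000, 0.9412).
‖u_2‖ = 3.7101, so q_2 = (0.4281, 0.8245, -0.2695, 0.2537).
q_1·w_3 = 0.6860·2 + (-0.5145)·3 + 0.0000·2 + 0.5145·(-3) = -1.7150; q_2·w_3 = 0.4281·2 + 0.8245·3 + (-0.2695)·2 + 0.2537·(-3) = 2.0294.
u_3 = w_3 + 1.7150·q_1 − 2.0294·q_2 = (2.3077, 0.4444, 2.5470, -2.6325).
‖u_3‖ = 4.3520, so q_3 = (0.5303, 0.1021, 0.5852, -0.6049).

Q = [[0.6860, 0.4281, 0.5303], [-0.5145, 0.8245, 0.1021], [0.0000, -0.2695, 0.5852], [0.5145, 0.2537, -0.6049]], R = [[5.8310, 2.0580, -1.7150], [0.0000, 3.7101, 2.0294], [0.0000, 0.0000, 4.3520]]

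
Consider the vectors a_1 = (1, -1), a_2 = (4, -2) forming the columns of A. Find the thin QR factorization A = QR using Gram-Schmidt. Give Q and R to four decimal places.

Q = [[0.7071, 0.7071], [-0.7071, 0.7071]], R = [[1.4142, 4.2426], [0.0000, 1.4142]]

a_1 = (1, -1); ‖a_1‖ = 1.4142, so q_1 = (0.7071, -0.7071).
q_1·a_2 = 0.7071·4 + (-0.7071)·(-2) = 4.2426.
u_2 = a_2 − 4.2426·q_1 = (1.0000, 1.0000).
‖u_2‖ = 1.4142, so q_2 = (0.7071, 0.7071).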